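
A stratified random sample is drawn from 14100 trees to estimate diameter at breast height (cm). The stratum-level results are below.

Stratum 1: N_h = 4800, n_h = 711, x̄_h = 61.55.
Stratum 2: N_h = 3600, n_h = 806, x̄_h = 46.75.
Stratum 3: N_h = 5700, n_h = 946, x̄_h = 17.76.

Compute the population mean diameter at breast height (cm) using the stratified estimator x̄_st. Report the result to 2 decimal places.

x̄_st ≈ 40.07

N = Σ N_h = 14100. Stratum weights W_h = N_h/N.
x̄_st = (4800·61.55 + 3600·46.75 + 5700·17.76) / 14100 = 40.0689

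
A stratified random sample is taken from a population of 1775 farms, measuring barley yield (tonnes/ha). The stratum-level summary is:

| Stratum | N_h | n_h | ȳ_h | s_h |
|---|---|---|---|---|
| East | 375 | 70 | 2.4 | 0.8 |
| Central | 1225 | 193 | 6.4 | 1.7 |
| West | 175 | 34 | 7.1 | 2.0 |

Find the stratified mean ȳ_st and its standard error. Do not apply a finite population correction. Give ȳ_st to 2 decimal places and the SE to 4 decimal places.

ȳ_st = Σ W_h ȳ_h = (375·2.4 + 1225·6.4 + 175·7.1)/1775 = 5.62394
V̂(ȳ_st) = Σ W_h² s_h²/n_h, with W_h = N_h/N and N = 1775:
  stratum East: (375/1775)²·0.8²/70 = 0.000408082
  stratum Central: (1225/1775)²·1.7²/193 = 0.00713208
  stratum West: (175/1775)²·2.0²/34 = 0.00114356
V̂(ȳ_st) = 0.00868372
SE(ȳ_st) = √0.00868372 = 0.0931865

ȳ_st ≈ 5.62, SE ≈ 0.0932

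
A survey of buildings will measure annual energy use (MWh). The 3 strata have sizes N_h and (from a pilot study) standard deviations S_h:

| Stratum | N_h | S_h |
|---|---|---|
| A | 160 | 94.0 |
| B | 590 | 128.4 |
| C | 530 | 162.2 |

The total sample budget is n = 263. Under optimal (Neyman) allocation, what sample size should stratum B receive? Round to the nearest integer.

Neyman allocation: n_h = n · N_h S_h / Σ N_i S_i, with n = 263.
  stratum A: N_h·S_h = 160·94.0 = 15040.00
  stratum B: N_h·S_h = 590·128.4 = 75756.00
  stratum C: N_h·S_h = 530·162.2 = 85966.00
Σ N_h S_h = 176762.00
n for stratum B = 263·75756.00/176762.00 = 112.716 → 113

113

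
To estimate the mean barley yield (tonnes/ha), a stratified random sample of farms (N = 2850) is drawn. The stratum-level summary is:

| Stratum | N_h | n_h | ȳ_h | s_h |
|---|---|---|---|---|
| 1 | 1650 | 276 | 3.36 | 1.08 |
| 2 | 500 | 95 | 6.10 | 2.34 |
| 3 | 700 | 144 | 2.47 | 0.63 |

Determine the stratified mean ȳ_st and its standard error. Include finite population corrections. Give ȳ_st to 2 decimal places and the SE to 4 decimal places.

ȳ_st ≈ 3.62, SE ≈ 0.0524

ȳ_st = Σ W_h ȳ_h = (1650·3.36 + 500·6.10 + 700·2.47)/2850 = 3.62211
V̂(ȳ_st) = Σ W_h² (1 − n_h/N_h) s_h²/n_h, with W_h = N_h/N and N = 2850:
  stratum 1: (1650/2850)²·(1 − 276/1650)·1.08²/276 = 0.00117956
  stratum 2: (500/2850)²·(1 − 95/500)·2.34²/95 = 0.00143696
  stratum 3: (700/2850)²·(1 − 144/700)·0.63²/144 = 0.000132069
V̂(ȳ_st) = 0.00274858
SE(ȳ_st) = √0.00274858 = 0.0524269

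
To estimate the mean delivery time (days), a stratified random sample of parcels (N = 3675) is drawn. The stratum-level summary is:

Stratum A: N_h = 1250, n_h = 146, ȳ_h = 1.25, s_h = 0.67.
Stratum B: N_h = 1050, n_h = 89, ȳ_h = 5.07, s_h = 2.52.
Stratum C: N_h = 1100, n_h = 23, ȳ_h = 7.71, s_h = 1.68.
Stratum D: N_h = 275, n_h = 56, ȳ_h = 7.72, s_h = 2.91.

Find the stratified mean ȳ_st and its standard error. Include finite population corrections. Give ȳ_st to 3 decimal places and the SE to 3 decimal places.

ȳ_st = Σ W_h ȳ_h = (1250·1.25 + 1050·5.07 + 1100·7.71 + 275·7.72)/3675 = 4.75918
V̂(ȳ_st) = Σ W_h² (1 − n_h/N_h) s_h²/n_h, with W_h = N_h/N and N = 3675:
  stratum A: (1250/3675)²·(1 − 146/1250)·0.67²/146 = 0.000314167
  stratum B: (1050/3675)²·(1 − 89/1050)·2.52²/89 = 0.005331
  stratum C: (1100/3675)²·(1 − 23/1100)·1.68²/23 = 0.0107643
  stratum D: (275/3675)²·(1 − 56/275)·2.91²/56 = 0.000674311
V̂(ȳ_st) = 0.0170837
SE(ȳ_st) = √0.0170837 = 0.130705

ȳ_st ≈ 4.759, SE ≈ 0.131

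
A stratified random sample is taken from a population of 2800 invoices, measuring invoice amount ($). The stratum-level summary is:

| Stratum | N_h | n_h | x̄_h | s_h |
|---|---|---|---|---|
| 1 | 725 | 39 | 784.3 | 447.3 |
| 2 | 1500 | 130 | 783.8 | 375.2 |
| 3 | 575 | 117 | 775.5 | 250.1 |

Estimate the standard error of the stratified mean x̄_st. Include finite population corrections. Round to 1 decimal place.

SE(x̄_st) ≈ 25.0

V̂(x̄_st) = Σ W_h² (1 − n_h/N_h) s_h²/n_h, with W_h = N_h/N and N = 2800:
  stratum 1: (725/2800)²·(1 − 39/725)·447.3²/39 = 325.446
  stratum 2: (1500/2800)²·(1 − 130/1500)·375.2²/130 = 283.843
  stratum 3: (575/2800)²·(1 − 117/575)·250.1²/117 = 17.958
V̂(x̄_st) = 627.247
SE(x̄_st) = √627.247 = 25.0449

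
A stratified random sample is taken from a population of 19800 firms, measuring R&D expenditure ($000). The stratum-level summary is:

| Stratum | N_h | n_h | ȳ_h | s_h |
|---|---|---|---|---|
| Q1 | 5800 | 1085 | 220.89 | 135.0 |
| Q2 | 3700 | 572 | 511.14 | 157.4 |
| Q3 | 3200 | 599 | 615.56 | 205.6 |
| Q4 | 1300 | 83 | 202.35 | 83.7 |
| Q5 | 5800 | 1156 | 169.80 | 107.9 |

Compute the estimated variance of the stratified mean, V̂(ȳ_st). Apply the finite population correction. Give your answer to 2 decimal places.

V̂(ȳ_st) ≈ 4.98

V̂(ȳ_st) = Σ W_h² (1 − n_h/N_h) s_h²/n_h, with W_h = N_h/N and N = 19800:
  stratum Q1: (5800/19800)²·(1 − 1085/5800)·135.0²/1085 = 1.1717
  stratum Q2: (3700/19800)²·(1 − 572/3700)·157.4²/572 = 1.27865
  stratum Q3: (3200/19800)²·(1 − 599/3200)·205.6²/599 = 1.49823
  stratum Q4: (1300/19800)²·(1 − 83/1300)·83.7²/83 = 0.340625
  stratum Q5: (5800/19800)²·(1 − 1156/5800)·107.9²/1156 = 0.69195
V̂(ȳ_st) = 4.98116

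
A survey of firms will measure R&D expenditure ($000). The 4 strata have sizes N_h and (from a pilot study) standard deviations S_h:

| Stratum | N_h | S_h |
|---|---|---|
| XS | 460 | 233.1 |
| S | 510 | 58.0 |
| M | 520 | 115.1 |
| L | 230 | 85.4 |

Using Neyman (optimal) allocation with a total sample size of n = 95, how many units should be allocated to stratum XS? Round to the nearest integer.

47

Neyman allocation: n_h = n · N_h S_h / Σ N_i S_i, with n = 95.
  stratum XS: N_h·S_h = 460·233.1 = 107226.00
  stratum S: N_h·S_h = 510·58.0 = 29580.00
  stratum M: N_h·S_h = 520·115.1 = 59852.00
  stratum L: N_h·S_h = 230·85.4 = 19642.00
Σ N_h S_h = 216300.00
n for stratum XS = 95·107226.00/216300.00 = 47.094 → 47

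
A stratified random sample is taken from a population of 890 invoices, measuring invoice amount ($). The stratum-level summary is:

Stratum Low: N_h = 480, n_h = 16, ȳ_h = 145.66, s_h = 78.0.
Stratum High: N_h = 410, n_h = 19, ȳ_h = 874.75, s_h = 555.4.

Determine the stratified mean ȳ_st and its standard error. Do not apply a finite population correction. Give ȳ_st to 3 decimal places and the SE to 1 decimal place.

ȳ_st ≈ 481.533, SE ≈ 59.6

ȳ_st = Σ W_h ȳ_h = (480·145.66 + 410·874.75)/890 = 481.53292
V̂(ȳ_st) = Σ W_h² s_h²/n_h, with W_h = N_h/N and N = 890:
  stratum Low: (480/890)²·78.0²/16 = 110.604
  stratum High: (410/890)²·555.4²/19 = 3445.45
V̂(ȳ_st) = 3556.05
SE(ȳ_st) = √3556.05 = 59.6327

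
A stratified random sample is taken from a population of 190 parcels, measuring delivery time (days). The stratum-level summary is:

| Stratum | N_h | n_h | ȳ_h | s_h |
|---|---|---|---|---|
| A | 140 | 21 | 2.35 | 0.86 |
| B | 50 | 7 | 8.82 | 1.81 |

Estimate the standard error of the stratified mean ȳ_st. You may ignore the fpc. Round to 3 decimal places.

SE(ȳ_st) ≈ 0.227

V̂(ȳ_st) = Σ W_h² s_h²/n_h, with W_h = N_h/N and N = 190:
  stratum A: (140/190)²·0.86²/21 = 0.0191217
  stratum B: (50/190)²·1.81²/7 = 0.032411
V̂(ȳ_st) = 0.0515327
SE(ȳ_st) = √0.0515327 = 0.227008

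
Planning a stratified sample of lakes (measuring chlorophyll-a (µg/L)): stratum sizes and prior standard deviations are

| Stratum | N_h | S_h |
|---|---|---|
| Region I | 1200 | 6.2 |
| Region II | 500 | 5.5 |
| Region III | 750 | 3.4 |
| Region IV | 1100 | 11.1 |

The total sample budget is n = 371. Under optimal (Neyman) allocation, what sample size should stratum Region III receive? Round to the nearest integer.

38

Neyman allocation: n_h = n · N_h S_h / Σ N_i S_i, with n = 371.
  stratum Region I: N_h·S_h = 1200·6.2 = 7440.00
  stratum Region II: N_h·S_h = 500·5.5 = 2750.00
  stratum Region III: N_h·S_h = 750·3.4 = 2550.00
  stratum Region IV: N_h·S_h = 1100·11.1 = 12210.00
Σ N_h S_h = 24950.00
n for stratum Region III = 371·2550.00/24950.00 = 37.918 → 38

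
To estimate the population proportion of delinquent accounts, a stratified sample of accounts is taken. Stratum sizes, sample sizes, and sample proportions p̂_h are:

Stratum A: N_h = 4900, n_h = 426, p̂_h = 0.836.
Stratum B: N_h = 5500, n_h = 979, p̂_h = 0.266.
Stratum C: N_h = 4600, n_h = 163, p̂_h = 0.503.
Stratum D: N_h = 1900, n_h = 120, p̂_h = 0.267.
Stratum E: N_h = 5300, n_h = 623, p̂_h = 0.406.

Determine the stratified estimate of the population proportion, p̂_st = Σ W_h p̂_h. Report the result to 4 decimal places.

N = 22200; stratum weights W_h = N_h/N.
p̂_st = Σ W_h p̂_h = (4900·0.836 + 5500·0.266 + 4600·0.503 + 1900·0.267 + 5300·0.406)/22200 = 0.47443

p̂_st ≈ 0.4744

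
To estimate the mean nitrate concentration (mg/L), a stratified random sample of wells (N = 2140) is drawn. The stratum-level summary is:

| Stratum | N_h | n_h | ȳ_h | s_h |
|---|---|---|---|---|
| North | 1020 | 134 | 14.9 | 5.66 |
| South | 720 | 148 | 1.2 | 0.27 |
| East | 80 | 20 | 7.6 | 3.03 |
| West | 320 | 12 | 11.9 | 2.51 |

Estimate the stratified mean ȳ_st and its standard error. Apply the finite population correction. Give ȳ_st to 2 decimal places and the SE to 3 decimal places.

ȳ_st = Σ W_h ȳ_h = (1020·14.9 + 720·1.2 + 80·7.6 + 320·11.9)/2140 = 9.56916
V̂(ȳ_st) = Σ W_h² (1 − n_h/N_h) s_h²/n_h, with W_h = N_h/N and N = 2140:
  stratum North: (1020/2140)²·(1 − 134/1020)·5.66²/134 = 0.0471774
  stratum South: (720/2140)²·(1 − 148/720)·0.27²/148 = 4.42962e-05
  stratum East: (80/2140)²·(1 − 20/80)·3.03²/20 = 0.000481137
  stratum West: (320/2140)²·(1 − 12/320)·2.51²/12 = 0.011299
V̂(ȳ_st) = 0.0590019
SE(ȳ_st) = √0.0590019 = 0.242903

ȳ_st ≈ 9.57, SE ≈ 0.243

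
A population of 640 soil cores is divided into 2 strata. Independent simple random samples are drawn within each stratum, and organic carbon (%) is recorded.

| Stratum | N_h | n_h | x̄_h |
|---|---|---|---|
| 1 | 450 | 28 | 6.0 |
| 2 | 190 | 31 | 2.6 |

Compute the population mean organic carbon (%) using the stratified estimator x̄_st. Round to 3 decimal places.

N = Σ N_h = 640. Stratum weights W_h = N_h/N.
x̄_st = (450·6.0 + 190·2.6) / 640 = 4.99062

x̄_st ≈ 4.991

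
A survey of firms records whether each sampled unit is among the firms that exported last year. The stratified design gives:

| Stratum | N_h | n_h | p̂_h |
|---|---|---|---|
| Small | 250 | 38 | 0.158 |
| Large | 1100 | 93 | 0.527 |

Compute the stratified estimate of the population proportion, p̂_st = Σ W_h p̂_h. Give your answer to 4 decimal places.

p̂_st ≈ 0.4587

N = 1350; stratum weights W_h = N_h/N.
p̂_st = Σ W_h p̂_h = (250·0.158 + 1100·0.527)/1350 = 0.45867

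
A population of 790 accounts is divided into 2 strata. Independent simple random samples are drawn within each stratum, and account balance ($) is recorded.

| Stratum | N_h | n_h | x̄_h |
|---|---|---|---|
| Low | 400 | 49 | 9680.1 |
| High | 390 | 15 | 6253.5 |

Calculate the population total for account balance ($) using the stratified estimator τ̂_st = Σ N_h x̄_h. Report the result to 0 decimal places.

τ̂_st = Σ N_h x̄_h = 400·9680.1 + 390·6253.5 = 6310905

τ̂_st ≈ 6310905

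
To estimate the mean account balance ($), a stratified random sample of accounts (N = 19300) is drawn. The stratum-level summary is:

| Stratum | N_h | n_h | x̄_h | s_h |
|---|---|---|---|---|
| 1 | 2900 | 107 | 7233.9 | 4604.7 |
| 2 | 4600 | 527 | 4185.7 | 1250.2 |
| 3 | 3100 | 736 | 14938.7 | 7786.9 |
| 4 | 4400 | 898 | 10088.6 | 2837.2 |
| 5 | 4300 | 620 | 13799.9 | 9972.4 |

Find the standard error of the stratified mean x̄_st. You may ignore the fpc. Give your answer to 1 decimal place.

SE(x̄_st) ≈ 123.3

V̂(x̄_st) = Σ W_h² s_h²/n_h, with W_h = N_h/N and N = 19300:
  stratum 1: (2900/19300)²·4604.7²/107 = 4474.04
  stratum 2: (4600/19300)²·1250.2²/527 = 168.48
  stratum 3: (3100/19300)²·7786.9²/736 = 2125.5
  stratum 4: (4400/19300)²·2837.2²/898 = 465.902
  stratum 5: (4300/19300)²·9972.4²/620 = 7962.14
V̂(x̄_st) = 15196.1
SE(x̄_st) = √15196.1 = 123.272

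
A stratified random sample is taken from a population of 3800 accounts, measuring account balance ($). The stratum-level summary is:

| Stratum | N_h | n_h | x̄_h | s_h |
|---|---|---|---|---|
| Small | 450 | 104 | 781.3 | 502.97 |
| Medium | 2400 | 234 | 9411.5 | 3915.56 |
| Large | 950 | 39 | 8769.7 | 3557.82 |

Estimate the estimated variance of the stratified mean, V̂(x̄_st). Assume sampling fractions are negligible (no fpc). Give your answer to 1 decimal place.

V̂(x̄_st) = Σ W_h² s_h²/n_h, with W_h = N_h/N and N = 3800:
  stratum Small: (450/3800)²·502.97²/104 = 34.1121
  stratum Medium: (2400/3800)²·3915.56²/234 = 26135.3
  stratum Large: (950/3800)²·3557.82²/39 = 20285.4
V̂(x̄_st) = 46454.8

V̂(x̄_st) ≈ 46454.8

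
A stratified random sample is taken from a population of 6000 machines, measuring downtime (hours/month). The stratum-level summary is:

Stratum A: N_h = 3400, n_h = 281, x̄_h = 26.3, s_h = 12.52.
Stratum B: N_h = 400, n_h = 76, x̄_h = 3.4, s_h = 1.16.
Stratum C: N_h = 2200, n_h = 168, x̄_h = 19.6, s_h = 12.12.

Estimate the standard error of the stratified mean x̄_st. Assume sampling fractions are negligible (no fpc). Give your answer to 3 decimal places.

SE(x̄_st) ≈ 0.545

V̂(x̄_st) = Σ W_h² s_h²/n_h, with W_h = N_h/N and N = 6000:
  stratum A: (3400/6000)²·12.52²/281 = 0.179126
  stratum B: (400/6000)²·1.16²/76 = 7.86901e-05
  stratum C: (2200/6000)²·12.12²/168 = 0.117554
V̂(x̄_st) = 0.296759
SE(x̄_st) = √0.296759 = 0.544756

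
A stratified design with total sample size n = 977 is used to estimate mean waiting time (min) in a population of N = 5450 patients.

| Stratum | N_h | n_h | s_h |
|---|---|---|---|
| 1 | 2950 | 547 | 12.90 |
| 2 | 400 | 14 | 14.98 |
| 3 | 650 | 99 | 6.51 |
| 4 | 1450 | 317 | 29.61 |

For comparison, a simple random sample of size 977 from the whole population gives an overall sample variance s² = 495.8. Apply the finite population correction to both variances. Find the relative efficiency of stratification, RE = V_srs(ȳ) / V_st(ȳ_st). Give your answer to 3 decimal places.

RE ≈ 1.326

V̂(ȳ_st) = Σ W_h² (1 − n_h/N_h) s_h²/n_h, with W_h = N_h/N and N = 5450:
  stratum 1: (2950/5450)²·(1 − 547/2950)·12.90²/547 = 0.0726064
  stratum 2: (400/5450)²·(1 − 14/400)·14.98²/14 = 0.0833201
  stratum 3: (650/5450)²·(1 − 99/650)·6.51²/99 = 0.00516177
  stratum 4: (1450/5450)²·(1 − 317/1450)·29.61²/317 = 0.152976
V_st = 0.314064
V_srs = (1 − 977/5450)·495.8/977 = 0.416499
Relative efficiency = V_srs / V_st = 0.416499/0.314064 = 1.3262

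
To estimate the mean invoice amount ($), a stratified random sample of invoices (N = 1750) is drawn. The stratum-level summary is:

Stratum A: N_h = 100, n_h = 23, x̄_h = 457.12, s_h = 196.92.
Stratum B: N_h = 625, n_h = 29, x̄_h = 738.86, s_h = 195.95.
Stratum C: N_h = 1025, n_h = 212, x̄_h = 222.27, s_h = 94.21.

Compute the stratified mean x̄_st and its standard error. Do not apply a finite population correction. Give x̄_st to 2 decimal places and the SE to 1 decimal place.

x̄_st ≈ 420.19, SE ≈ 13.7

x̄_st = Σ W_h x̄_h = (100·457.12 + 625·738.86 + 1025·222.27)/1750 = 420.18643
V̂(x̄_st) = Σ W_h² s_h²/n_h, with W_h = N_h/N and N = 1750:
  stratum A: (100/1750)²·196.92²/23 = 5.50523
  stratum B: (625/1750)²·195.95²/29 = 168.879
  stratum C: (1025/1750)²·94.21²/212 = 14.3625
V̂(x̄_st) = 188.747
SE(x̄_st) = √188.747 = 13.7385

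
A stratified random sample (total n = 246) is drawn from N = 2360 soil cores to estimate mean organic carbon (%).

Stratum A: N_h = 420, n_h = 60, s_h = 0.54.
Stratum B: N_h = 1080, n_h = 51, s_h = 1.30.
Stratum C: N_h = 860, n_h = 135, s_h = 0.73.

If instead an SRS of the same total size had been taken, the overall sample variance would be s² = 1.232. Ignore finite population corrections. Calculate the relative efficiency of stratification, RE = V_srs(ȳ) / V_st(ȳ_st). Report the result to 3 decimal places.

RE ≈ 0.657

V̂(ȳ_st) = Σ W_h² s_h²/n_h, with W_h = N_h/N and N = 2360:
  stratum A: (420/2360)²·0.54²/60 = 0.000153926
  stratum B: (1080/2360)²·1.30²/51 = 0.00693969
  stratum C: (860/2360)²·0.73²/135 = 0.000524185
V_st = 0.0076178
V_srs = s²/n = 1.232/246 = 0.00500813
Relative efficiency = V_srs / V_st = 0.00500813/0.0076178 = 0.6574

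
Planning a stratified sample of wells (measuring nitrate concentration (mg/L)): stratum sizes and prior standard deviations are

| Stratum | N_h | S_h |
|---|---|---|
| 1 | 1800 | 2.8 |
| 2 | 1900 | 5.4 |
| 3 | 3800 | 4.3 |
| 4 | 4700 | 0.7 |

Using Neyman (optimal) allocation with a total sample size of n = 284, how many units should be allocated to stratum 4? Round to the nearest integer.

27

Neyman allocation: n_h = n · N_h S_h / Σ N_i S_i, with n = 284.
  stratum 1: N_h·S_h = 1800·2.8 = 5040.00
  stratum 2: N_h·S_h = 1900·5.4 = 10260.00
  stratum 3: N_h·S_h = 3800·4.3 = 16340.00
  stratum 4: N_h·S_h = 4700·0.7 = 3290.00
Σ N_h S_h = 34930.00
n for stratum 4 = 284·3290.00/34930.00 = 26.749 → 27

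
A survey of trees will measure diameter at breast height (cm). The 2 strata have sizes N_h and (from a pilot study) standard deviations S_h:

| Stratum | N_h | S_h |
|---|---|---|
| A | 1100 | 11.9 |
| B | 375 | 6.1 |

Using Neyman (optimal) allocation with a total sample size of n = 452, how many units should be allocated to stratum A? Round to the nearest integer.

385

Neyman allocation: n_h = n · N_h S_h / Σ N_i S_i, with n = 452.
  stratum A: N_h·S_h = 1100·11.9 = 13090.00
  stratum B: N_h·S_h = 375·6.1 = 2287.50
Σ N_h S_h = 15377.50
n for stratum A = 452·13090.00/15377.50 = 384.762 → 385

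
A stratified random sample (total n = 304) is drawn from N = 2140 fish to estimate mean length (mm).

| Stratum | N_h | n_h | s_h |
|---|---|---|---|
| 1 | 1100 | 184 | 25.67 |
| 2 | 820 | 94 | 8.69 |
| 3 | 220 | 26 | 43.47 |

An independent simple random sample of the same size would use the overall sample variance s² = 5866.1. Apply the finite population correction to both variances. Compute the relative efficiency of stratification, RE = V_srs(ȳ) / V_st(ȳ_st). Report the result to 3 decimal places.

RE ≈ 10.547

V̂(ȳ_st) = Σ W_h² (1 − n_h/N_h) s_h²/n_h, with W_h = N_h/N and N = 2140:
  stratum 1: (1100/2140)²·(1 − 184/1100)·25.67²/184 = 0.787943
  stratum 2: (820/2140)²·(1 − 94/820)·8.69²/94 = 0.104432
  stratum 3: (220/2140)²·(1 − 26/220)·43.47²/26 = 0.677334
V_st = 1.56971
V_srs = (1 − 304/2140)·5866.1/304 = 16.5552
Relative efficiency = V_srs / V_st = 16.5552/1.56971 = 10.5467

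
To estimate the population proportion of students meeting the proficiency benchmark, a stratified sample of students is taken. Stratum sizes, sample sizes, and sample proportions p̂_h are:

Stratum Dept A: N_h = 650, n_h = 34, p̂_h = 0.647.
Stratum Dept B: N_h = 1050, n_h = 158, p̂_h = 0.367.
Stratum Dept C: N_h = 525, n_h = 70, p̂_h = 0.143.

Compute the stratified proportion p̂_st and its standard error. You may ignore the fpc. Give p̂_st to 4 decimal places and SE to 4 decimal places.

p̂_st ≈ 0.3959, SE ≈ 0.0319

N = 2225; stratum weights W_h = N_h/N.
p̂_st = Σ W_h p̂_h = (650·0.647 + 1050·0.367 + 525·0.143)/2225 = 0.39594
V̂(p̂_st) = Σ W_h² p̂_h(1−p̂_h)/(n_h−1):
  stratum Dept A: (650/2225)²·0.647·0.353/33 = 0.000590652
  stratum Dept B: (1050/2225)²·0.367·0.633/157 = 0.000329525
  stratum Dept C: (525/2225)²·0.143·0.857/69 = 9.88841e-05
V̂(p̂_st) = 0.00101906; SE = √V̂ = 0.0319227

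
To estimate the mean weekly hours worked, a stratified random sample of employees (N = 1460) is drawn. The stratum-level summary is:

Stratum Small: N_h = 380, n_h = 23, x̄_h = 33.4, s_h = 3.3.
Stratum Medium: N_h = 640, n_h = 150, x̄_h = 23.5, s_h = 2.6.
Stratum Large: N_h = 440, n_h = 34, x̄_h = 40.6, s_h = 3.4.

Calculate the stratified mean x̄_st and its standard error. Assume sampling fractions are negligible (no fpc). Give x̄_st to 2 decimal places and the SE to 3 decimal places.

x̄_st = Σ W_h x̄_h = (380·33.4 + 640·23.5 + 440·40.6)/1460 = 31.23014
V̂(x̄_st) = Σ W_h² s_h²/n_h, with W_h = N_h/N and N = 1460:
  stratum Small: (380/1460)²·3.3²/23 = 0.0320746
  stratum Medium: (640/1460)²·2.6²/150 = 0.00865984
  stratum Large: (440/1460)²·3.4²/34 = 0.0308801
V̂(x̄_st) = 0.0716145
SE(x̄_st) = √0.0716145 = 0.267609

x̄_st ≈ 31.23, SE ≈ 0.268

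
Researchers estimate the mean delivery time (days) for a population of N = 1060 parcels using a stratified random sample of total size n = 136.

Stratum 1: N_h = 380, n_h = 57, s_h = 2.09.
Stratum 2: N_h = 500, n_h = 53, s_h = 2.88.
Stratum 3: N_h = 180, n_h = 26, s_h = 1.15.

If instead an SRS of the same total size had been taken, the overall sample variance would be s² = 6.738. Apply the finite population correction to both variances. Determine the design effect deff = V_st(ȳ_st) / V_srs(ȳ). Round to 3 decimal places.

deff ≈ 0.944

V̂(ȳ_st) = Σ W_h² (1 − n_h/N_h) s_h²/n_h, with W_h = N_h/N and N = 1060:
  stratum 1: (380/1060)²·(1 − 57/380)·2.09²/57 = 0.00837128
  stratum 2: (500/1060)²·(1 − 53/500)·2.88²/53 = 0.0311297
  stratum 3: (180/1060)²·(1 − 26/180)·1.15²/26 = 0.00125488
V_st = 0.0407559
V_srs = (1 − 136/1060)·6.738/136 = 0.0431875
deff = V_st / V_srs = 0.0407559/0.0431875 = 0.9437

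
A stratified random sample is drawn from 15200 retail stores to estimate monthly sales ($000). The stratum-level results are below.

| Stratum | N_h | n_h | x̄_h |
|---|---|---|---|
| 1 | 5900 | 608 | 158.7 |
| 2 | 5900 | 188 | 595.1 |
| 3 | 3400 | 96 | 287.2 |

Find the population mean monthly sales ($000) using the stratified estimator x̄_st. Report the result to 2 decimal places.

x̄_st ≈ 356.84

N = Σ N_h = 15200. Stratum weights W_h = N_h/N.
x̄_st = (5900·158.7 + 5900·595.1 + 3400·287.2) / 15200 = 356.8355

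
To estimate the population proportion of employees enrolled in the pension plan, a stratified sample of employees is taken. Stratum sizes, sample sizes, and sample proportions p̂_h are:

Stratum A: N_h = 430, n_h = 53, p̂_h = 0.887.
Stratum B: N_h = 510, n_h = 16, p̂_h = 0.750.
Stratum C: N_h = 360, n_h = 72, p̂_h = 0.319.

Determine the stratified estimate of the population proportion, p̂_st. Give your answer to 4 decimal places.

N = 1300; stratum weights W_h = N_h/N.
p̂_st = Σ W_h p̂_h = (430·0.887 + 510·0.750 + 360·0.319)/1300 = 0.67596

p̂_st ≈ 0.6760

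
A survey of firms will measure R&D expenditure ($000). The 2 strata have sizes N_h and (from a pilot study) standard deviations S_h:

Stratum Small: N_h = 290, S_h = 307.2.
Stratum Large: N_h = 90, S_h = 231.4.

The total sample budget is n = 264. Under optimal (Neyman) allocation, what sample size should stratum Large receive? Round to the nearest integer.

50

Neyman allocation: n_h = n · N_h S_h / Σ N_i S_i, with n = 264.
  stratum Small: N_h·S_h = 290·307.2 = 89088.00
  stratum Large: N_h·S_h = 90·231.4 = 20826.00
Σ N_h S_h = 109914.00
n for stratum Large = 264·20826.00/109914.00 = 50.022 → 50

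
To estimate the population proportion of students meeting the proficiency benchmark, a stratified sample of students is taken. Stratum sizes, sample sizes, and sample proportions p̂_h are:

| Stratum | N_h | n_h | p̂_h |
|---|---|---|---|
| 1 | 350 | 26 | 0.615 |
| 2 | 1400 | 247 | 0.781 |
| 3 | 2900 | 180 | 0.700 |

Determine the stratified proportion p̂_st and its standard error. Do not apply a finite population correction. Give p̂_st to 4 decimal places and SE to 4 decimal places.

N = 4650; stratum weights W_h = N_h/N.
p̂_st = Σ W_h p̂_h = (350·0.615 + 1400·0.781 + 2900·0.700)/4650 = 0.71799
V̂(p̂_st) = Σ W_h² p̂_h(1−p̂_h)/(n_h−1):
  stratum 1: (350/4650)²·0.615·0.385/25 = 5.3657e-05
  stratum 2: (1400/4650)²·0.781·0.219/246 = 6.30246e-05
  stratum 3: (2900/4650)²·0.700·0.300/179 = 0.000456306
V̂(p̂_st) = 0.000572988; SE = √V̂ = 0.0239372

p̂_st ≈ 0.7180, SE ≈ 0.0239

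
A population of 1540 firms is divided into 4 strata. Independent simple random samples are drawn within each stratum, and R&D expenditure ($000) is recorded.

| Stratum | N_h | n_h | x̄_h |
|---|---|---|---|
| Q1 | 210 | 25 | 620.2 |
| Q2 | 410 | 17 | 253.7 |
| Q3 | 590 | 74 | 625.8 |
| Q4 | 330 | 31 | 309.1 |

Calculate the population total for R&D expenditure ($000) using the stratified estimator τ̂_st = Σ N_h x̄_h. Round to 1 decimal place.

τ̂_st ≈ 705484.0

τ̂_st = Σ N_h x̄_h = 210·620.2 + 410·253.7 + 590·625.8 + 330·309.1 = 705484.0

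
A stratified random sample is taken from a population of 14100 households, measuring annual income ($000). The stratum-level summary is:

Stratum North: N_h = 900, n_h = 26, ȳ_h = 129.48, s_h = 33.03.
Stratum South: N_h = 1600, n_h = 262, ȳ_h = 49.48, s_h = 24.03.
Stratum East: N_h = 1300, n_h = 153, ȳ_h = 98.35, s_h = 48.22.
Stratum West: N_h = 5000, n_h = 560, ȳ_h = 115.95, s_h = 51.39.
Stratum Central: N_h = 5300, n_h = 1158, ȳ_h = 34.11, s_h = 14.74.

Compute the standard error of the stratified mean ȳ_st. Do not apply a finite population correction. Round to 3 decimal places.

SE(ȳ_st) ≈ 0.974

V̂(ȳ_st) = Σ W_h² s_h²/n_h, with W_h = N_h/N and N = 14100:
  stratum North: (900/14100)²·33.03²/26 = 0.170958
  stratum South: (1600/14100)²·24.03²/262 = 0.0283797
  stratum East: (1300/14100)²·48.22²/153 = 0.129185
  stratum West: (5000/14100)²·51.39²/560 = 0.593022
  stratum Central: (5300/14100)²·14.74²/1158 = 0.0265094
V̂(ȳ_st) = 0.948055
SE(ȳ_st) = √0.948055 = 0.973681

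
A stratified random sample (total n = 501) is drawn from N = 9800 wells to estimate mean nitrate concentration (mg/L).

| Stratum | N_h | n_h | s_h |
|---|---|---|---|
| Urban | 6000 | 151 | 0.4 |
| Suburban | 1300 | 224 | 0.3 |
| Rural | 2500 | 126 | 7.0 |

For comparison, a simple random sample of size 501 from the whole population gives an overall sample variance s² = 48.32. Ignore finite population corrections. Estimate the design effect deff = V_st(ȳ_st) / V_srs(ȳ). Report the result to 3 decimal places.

deff ≈ 0.267

V̂(ȳ_st) = Σ W_h² s_h²/n_h, with W_h = N_h/N and N = 9800:
  stratum Urban: (6000/9800)²·0.4²/151 = 0.000397185
  stratum Suburban: (1300/9800)²·0.3²/224 = 7.07016e-06
  stratum Rural: (2500/9800)²·7.0²/126 = 0.0253077
V_st = 0.025712
V_srs = s²/n = 48.32/501 = 0.0964471
deff = V_st / V_srs = 0.025712/0.0964471 = 0.2666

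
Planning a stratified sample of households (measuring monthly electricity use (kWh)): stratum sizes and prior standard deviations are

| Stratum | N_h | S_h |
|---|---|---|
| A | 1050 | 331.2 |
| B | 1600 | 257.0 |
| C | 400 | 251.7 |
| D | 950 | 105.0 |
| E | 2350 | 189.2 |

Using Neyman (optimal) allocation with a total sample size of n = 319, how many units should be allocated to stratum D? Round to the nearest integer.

23

Neyman allocation: n_h = n · N_h S_h / Σ N_i S_i, with n = 319.
  stratum A: N_h·S_h = 1050·331.2 = 347760.00
  stratum B: N_h·S_h = 1600·257.0 = 411200.00
  stratum C: N_h·S_h = 400·251.7 = 100680.00
  stratum D: N_h·S_h = 950·105.0 = 99750.00
  stratum E: N_h·S_h = 2350·189.2 = 444620.00
Σ N_h S_h = 1404010.00
n for stratum D = 319·99750.00/1404010.00 = 22.664 → 23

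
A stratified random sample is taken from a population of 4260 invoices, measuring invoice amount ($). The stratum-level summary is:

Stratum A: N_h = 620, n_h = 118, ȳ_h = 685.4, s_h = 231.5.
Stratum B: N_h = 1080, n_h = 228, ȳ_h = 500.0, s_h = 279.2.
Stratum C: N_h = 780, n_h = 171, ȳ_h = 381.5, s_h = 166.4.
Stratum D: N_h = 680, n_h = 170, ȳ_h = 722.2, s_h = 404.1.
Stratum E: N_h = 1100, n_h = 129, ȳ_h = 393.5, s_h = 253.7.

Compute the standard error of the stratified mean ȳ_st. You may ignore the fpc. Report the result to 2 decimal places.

SE(ȳ_st) ≈ 9.73

V̂(ȳ_st) = Σ W_h² s_h²/n_h, with W_h = N_h/N and N = 4260:
  stratum A: (620/4260)²·231.5²/118 = 9.6202
  stratum B: (1080/4260)²·279.2²/228 = 21.9748
  stratum C: (780/4260)²·166.4²/171 = 5.42851
  stratum D: (680/4260)²·404.1²/170 = 24.4753
  stratum E: (1100/4260)²·253.7²/129 = 33.2673
V̂(ȳ_st) = 94.766
SE(ȳ_st) = √94.766 = 9.73478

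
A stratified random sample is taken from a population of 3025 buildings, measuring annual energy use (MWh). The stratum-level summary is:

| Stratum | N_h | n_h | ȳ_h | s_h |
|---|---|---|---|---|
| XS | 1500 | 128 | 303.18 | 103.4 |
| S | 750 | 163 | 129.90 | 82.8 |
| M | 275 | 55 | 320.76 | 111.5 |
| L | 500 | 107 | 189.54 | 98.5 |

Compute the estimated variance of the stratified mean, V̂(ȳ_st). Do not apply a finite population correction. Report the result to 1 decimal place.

V̂(ȳ_st) = Σ W_h² s_h²/n_h, with W_h = N_h/N and N = 3025:
  stratum XS: (1500/3025)²·103.4²/128 = 20.5382
  stratum S: (750/3025)²·82.8²/163 = 2.5855
  stratum M: (275/3025)²·111.5²/55 = 1.86811
  stratum L: (500/3025)²·98.5²/107 = 2.4773
V̂(ȳ_st) = 27.4691

V̂(ȳ_st) ≈ 27.5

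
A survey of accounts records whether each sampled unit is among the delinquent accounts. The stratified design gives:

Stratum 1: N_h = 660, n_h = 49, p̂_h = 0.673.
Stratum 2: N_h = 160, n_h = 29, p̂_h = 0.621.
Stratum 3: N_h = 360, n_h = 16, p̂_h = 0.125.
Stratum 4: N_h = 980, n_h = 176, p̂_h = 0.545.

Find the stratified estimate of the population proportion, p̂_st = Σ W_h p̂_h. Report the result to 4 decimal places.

p̂_st ≈ 0.5197

N = 2160; stratum weights W_h = N_h/N.
p̂_st = Σ W_h p̂_h = (660·0.673 + 160·0.621 + 360·0.125 + 980·0.545)/2160 = 0.51974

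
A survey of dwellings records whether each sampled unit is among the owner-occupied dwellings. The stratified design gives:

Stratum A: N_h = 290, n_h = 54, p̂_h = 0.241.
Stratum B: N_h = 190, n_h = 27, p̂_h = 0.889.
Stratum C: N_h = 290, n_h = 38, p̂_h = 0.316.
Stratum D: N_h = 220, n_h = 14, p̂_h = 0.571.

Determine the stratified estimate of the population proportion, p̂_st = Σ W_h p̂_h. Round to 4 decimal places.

p̂_st ≈ 0.4607

N = 990; stratum weights W_h = N_h/N.
p̂_st = Σ W_h p̂_h = (290·0.241 + 190·0.889 + 290·0.316 + 220·0.571)/990 = 0.46067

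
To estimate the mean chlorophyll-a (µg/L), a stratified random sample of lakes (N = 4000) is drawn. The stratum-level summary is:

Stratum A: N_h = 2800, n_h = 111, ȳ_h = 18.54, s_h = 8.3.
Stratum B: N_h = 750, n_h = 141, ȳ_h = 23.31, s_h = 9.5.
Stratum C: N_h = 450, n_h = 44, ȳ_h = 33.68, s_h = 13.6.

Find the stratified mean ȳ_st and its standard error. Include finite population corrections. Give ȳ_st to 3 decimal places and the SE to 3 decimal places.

ȳ_st = Σ W_h ȳ_h = (2800·18.54 + 750·23.31 + 450·33.68)/4000 = 21.13762
V̂(ȳ_st) = Σ W_h² (1 − n_h/N_h) s_h²/n_h, with W_h = N_h/N and N = 4000:
  stratum A: (2800/4000)²·(1 − 111/2800)·8.3²/111 = 0.292053
  stratum B: (750/4000)²·(1 − 141/750)·9.5²/141 = 0.018272
  stratum C: (450/4000)²·(1 − 44/450)·13.6²/44 = 0.0480003
V̂(ȳ_st) = 0.358326
SE(ȳ_st) = √0.358326 = 0.598603

ȳ_st ≈ 21.138, SE ≈ 0.599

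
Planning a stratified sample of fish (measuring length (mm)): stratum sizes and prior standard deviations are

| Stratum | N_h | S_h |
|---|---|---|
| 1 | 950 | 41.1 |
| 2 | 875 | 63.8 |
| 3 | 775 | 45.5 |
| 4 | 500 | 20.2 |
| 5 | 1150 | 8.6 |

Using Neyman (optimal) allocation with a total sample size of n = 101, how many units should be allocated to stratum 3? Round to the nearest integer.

24

Neyman allocation: n_h = n · N_h S_h / Σ N_i S_i, with n = 101.
  stratum 1: N_h·S_h = 950·41.1 = 39045.00
  stratum 2: N_h·S_h = 875·63.8 = 55825.00
  stratum 3: N_h·S_h = 775·45.5 = 35262.50
  stratum 4: N_h·S_h = 500·20.2 = 10100.00
  stratum 5: N_h·S_h = 1150·8.6 = 9890.00
Σ N_h S_h = 150122.50
n for stratum 3 = 101·35262.50/150122.50 = 23.724 → 24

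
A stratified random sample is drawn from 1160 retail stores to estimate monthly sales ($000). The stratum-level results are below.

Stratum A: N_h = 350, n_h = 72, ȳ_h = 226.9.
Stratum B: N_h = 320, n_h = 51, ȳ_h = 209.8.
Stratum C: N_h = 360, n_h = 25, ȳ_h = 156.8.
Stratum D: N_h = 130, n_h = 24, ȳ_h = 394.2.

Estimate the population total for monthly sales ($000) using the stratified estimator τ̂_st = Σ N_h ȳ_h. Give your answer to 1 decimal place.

τ̂_st = Σ N_h ȳ_h = 350·226.9 + 320·209.8 + 360·156.8 + 130·394.2 = 254245.0

τ̂_st ≈ 254245.0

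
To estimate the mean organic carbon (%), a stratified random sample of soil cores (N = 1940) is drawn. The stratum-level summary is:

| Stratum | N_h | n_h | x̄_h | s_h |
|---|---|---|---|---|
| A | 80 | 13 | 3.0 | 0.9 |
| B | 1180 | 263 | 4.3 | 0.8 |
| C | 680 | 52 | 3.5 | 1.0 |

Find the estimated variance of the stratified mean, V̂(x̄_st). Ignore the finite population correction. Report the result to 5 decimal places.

V̂(x̄_st) = Σ W_h² s_h²/n_h, with W_h = N_h/N and N = 1940:
  stratum A: (80/1940)²·0.9²/13 = 0.000105954
  stratum B: (1180/1940)²·0.8²/263 = 0.000900295
  stratum C: (680/1940)²·1.0²/52 = 0.00236271
V̂(x̄_st) = 0.00336896

V̂(x̄_st) ≈ 0.00337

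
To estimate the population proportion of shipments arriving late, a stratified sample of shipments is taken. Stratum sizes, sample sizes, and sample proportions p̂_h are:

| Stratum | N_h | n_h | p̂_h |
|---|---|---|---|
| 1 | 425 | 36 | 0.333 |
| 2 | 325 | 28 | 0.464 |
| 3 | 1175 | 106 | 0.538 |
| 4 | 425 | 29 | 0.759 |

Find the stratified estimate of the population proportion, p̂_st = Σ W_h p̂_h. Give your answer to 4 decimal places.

N = 2350; stratum weights W_h = N_h/N.
p̂_st = Σ W_h p̂_h = (425·0.333 + 325·0.464 + 1175·0.538 + 425·0.759)/2350 = 0.53066

p̂_st ≈ 0.5307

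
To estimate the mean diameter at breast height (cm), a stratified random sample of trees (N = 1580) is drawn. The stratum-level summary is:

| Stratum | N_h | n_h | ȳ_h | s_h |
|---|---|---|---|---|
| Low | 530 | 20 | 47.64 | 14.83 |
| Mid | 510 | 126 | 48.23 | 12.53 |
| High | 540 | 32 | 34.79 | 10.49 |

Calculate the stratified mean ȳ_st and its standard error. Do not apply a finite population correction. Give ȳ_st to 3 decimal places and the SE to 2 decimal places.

ȳ_st = Σ W_h ȳ_h = (530·47.64 + 510·48.23 + 540·34.79)/1580 = 43.43867
V̂(ȳ_st) = Σ W_h² s_h²/n_h, with W_h = N_h/N and N = 1580:
  stratum Low: (530/1580)²·14.83²/20 = 1.23734
  stratum Mid: (510/1580)²·12.53²/126 = 0.129825
  stratum High: (540/1580)²·10.49²/32 = 0.401675
V̂(ȳ_st) = 1.76884
SE(ȳ_st) = √1.76884 = 1.32998

ȳ_st ≈ 43.439, SE ≈ 1.33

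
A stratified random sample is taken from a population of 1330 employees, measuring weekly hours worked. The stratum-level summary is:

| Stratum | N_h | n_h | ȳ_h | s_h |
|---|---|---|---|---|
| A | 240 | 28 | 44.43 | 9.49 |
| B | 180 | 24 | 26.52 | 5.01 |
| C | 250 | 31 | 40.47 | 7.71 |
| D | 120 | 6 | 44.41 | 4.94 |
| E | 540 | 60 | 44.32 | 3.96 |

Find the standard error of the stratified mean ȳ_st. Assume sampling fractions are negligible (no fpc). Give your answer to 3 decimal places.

V̂(ȳ_st) = Σ W_h² s_h²/n_h, with W_h = N_h/N and N = 1330:
  stratum A: (240/1330)²·9.49²/28 = 0.104735
  stratum B: (180/1330)²·5.01²/24 = 0.019156
  stratum C: (250/1330)²·7.71²/31 = 0.0677523
  stratum D: (120/1330)²·4.94²/6 = 0.0331102
  stratum E: (540/1330)²·3.96²/60 = 0.0430847
V̂(ȳ_st) = 0.267839
SE(ȳ_st) = √0.267839 = 0.517531

SE(ȳ_st) ≈ 0.518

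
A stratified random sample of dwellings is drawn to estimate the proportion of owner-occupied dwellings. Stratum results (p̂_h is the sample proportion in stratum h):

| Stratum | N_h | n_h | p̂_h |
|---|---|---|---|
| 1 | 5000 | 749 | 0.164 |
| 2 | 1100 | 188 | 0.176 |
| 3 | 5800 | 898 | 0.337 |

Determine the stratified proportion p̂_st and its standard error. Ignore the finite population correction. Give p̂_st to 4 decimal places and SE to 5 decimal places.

p̂_st ≈ 0.2494, SE ≈ 0.00991

N = 11900; stratum weights W_h = N_h/N.
p̂_st = Σ W_h p̂_h = (5000·0.164 + 1100·0.176 + 5800·0.337)/11900 = 0.24943
V̂(p̂_st) = Σ W_h² p̂_h(1−p̂_h)/(n_h−1):
  stratum 1: (5000/11900)²·0.164·0.836/748 = 3.2359e-05
  stratum 2: (1100/11900)²·0.176·0.824/187 = 6.62658e-06
  stratum 3: (5800/11900)²·0.337·0.663/897 = 5.91716e-05
V̂(p̂_st) = 9.81571e-05; SE = √V̂ = 0.00990743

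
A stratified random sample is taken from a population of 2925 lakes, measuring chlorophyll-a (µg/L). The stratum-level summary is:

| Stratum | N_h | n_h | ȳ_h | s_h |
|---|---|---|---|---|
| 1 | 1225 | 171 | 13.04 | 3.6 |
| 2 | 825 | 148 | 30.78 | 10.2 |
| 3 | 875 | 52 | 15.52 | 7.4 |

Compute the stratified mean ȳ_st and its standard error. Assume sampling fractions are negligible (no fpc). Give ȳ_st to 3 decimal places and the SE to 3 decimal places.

ȳ_st ≈ 18.785, SE ≈ 0.404

ȳ_st = Σ W_h ȳ_h = (1225·13.04 + 825·30.78 + 875·15.52)/2925 = 18.78547
V̂(ȳ_st) = Σ W_h² s_h²/n_h, with W_h = N_h/N and N = 2925:
  stratum 1: (1225/2925)²·3.6²/171 = 0.0132932
  stratum 2: (825/2925)²·10.2²/148 = 0.0559236
  stratum 3: (875/2925)²·7.4²/52 = 0.0942377
V̂(ȳ_st) = 0.163454
SE(ȳ_st) = √0.163454 = 0.404295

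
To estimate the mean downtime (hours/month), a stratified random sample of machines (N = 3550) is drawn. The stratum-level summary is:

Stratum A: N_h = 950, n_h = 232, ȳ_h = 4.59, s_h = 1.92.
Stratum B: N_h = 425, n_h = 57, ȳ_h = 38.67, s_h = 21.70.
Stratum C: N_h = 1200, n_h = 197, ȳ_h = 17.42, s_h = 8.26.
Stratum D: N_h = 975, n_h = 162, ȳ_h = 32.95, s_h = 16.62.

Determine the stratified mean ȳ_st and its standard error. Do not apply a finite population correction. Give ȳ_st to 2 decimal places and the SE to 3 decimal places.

ȳ_st ≈ 20.80, SE ≈ 0.536

ȳ_st = Σ W_h ȳ_h = (950·4.59 + 425·38.67 + 1200·17.42 + 975·32.95)/3550 = 20.79592
V̂(ȳ_st) = Σ W_h² s_h²/n_h, with W_h = N_h/N and N = 3550:
  stratum A: (950/3550)²·1.92²/232 = 0.0011379
  stratum B: (425/3550)²·21.70²/57 = 0.118404
  stratum C: (1200/3550)²·8.26²/197 = 0.0395731
  stratum D: (975/3550)²·16.62²/162 = 0.128617
V̂(ȳ_st) = 0.287732
SE(ȳ_st) = √0.287732 = 0.536407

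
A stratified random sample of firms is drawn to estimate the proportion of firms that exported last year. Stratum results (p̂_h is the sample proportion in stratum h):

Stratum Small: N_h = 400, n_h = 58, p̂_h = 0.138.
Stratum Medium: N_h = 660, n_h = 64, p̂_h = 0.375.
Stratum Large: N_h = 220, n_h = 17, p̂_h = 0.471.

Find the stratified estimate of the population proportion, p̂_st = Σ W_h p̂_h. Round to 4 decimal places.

p̂_st ≈ 0.3174

N = 1280; stratum weights W_h = N_h/N.
p̂_st = Σ W_h p̂_h = (400·0.138 + 660·0.375 + 220·0.471)/1280 = 0.31744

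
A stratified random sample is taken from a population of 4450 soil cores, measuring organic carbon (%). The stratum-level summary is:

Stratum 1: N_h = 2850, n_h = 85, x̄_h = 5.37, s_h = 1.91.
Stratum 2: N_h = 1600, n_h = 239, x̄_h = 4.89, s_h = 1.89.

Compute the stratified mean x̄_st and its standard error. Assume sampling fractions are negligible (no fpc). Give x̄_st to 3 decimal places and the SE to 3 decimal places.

x̄_st = Σ W_h x̄_h = (2850·5.37 + 1600·4.89)/4450 = 5.19742
V̂(x̄_st) = Σ W_h² s_h²/n_h, with W_h = N_h/N and N = 4450:
  stratum 1: (2850/4450)²·1.91²/85 = 0.0176042
  stratum 2: (1600/4450)²·1.89²/239 = 0.00193217
V̂(x̄_st) = 0.0195364
SE(x̄_st) = √0.0195364 = 0.139773

x̄_st ≈ 5.197, SE ≈ 0.140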